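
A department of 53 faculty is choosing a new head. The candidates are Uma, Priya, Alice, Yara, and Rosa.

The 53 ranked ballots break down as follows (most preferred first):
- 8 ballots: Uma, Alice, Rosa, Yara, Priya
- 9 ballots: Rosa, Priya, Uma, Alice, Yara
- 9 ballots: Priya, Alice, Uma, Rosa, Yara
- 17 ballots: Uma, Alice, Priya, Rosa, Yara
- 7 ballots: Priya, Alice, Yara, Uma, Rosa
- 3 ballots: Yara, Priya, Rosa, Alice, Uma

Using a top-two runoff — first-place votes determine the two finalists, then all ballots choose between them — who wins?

Round 1 first-place votes: Uma 25, Priya 16, Alice 0, Yara 3, Rosa 9. Uma and Priya advance.
Runoff: Uma is ranked above Priya on 25 ballots, Priya above Uma on 28.

Priya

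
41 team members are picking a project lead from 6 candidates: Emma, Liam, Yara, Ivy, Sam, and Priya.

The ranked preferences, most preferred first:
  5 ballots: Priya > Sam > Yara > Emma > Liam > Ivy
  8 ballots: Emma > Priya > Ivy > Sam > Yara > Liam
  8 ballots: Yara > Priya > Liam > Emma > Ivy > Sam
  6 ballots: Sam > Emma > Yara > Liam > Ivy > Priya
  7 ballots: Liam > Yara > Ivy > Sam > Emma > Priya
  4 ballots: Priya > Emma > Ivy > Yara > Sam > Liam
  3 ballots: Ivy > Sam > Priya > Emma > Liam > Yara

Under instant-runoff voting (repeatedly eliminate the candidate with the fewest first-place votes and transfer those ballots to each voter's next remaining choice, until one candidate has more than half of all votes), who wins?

Round 1: Emma 8, Liam 7, Yara 8, Ivy 3, Sam 6, Priya 9. Ivy eliminated.
Round 2: Emma 8, Liam 7, Yara 8, Sam 9, Priya 9. Liam eliminated.
Round 3: Emma 8, Yara 15, Sam 9, Priya 9. Emma eliminated.
Round 4: Yara 15, Sam 9, Priya 17. Sam eliminated.
Round 5: Yara 21, Priya 20. Yara has a majority (≥21).

Yara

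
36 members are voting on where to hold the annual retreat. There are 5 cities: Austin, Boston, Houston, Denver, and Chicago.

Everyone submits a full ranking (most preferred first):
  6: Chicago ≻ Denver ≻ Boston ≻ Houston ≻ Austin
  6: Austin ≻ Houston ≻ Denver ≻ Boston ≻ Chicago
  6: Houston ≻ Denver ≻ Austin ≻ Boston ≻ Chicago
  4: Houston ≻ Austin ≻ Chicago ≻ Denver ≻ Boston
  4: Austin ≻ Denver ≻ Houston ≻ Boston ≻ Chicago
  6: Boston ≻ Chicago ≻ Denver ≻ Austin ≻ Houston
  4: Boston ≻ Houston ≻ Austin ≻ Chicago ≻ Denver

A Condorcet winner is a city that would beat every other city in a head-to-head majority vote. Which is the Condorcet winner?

Houston vs Austin: 20–16
Houston vs Boston: 20–16
Houston vs Denver: 20–16
Houston vs Chicago: 24–12
Houston beats every other city.

Houston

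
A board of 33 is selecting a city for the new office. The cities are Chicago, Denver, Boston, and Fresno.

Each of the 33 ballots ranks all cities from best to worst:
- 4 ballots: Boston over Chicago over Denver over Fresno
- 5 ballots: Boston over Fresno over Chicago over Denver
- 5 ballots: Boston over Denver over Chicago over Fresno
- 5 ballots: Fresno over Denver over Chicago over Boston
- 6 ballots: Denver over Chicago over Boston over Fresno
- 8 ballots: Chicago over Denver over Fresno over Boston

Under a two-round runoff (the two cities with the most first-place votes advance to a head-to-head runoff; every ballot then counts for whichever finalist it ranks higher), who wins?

Round 1 first-place votes: Chicago 8, Denver 6, Boston 14, Fresno 5. Boston and Chicago advance.
Runoff: Boston is ranked above Chicago on 14 ballots, Chicago above Boston on 19.

Chicago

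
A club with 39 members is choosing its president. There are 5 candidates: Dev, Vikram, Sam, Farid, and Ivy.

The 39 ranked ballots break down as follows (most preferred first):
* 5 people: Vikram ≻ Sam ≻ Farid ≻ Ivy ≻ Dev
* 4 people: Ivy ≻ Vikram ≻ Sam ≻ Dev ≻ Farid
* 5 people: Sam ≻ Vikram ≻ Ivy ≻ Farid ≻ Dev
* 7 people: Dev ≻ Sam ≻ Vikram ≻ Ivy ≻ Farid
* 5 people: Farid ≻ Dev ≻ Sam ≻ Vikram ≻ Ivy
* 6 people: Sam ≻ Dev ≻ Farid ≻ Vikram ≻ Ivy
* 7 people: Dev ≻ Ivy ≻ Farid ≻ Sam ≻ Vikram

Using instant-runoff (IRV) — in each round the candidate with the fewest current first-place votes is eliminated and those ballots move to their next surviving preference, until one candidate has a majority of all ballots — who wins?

Sam

Round 1: Dev 14, Vikram 5, Sam 11, Farid 5, Ivy 4. Ivy eliminated.
Round 2: Dev 14, Vikram 9, Sam 11, Farid 5. Farid eliminated.
Round 3: Dev 19, Vikram 9, Sam 11. Vikram eliminated.
Round 4: Dev 19, Sam 20. Sam has a majority (≥20).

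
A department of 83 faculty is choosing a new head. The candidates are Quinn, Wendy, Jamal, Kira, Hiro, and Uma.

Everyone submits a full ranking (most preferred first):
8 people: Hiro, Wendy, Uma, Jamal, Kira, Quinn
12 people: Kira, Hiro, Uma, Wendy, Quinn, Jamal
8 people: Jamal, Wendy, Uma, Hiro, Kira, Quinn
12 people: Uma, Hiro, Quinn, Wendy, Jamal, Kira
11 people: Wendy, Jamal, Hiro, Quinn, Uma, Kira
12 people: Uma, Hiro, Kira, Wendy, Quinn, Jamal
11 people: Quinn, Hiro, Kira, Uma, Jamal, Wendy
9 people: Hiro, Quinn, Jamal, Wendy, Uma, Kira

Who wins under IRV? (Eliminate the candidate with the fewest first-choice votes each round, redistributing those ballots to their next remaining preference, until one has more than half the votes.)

Round 1: Quinn 11, Wendy 11, Jamal 8, Kira 12, Hiro 17, Uma 24. Jamal eliminated.
Round 2: Quinn 11, Wendy 19, Kira 12, Hiro 17, Uma 24. Quinn eliminated.
Round 3: Wendy 19, Kira 12, Hiro 28, Uma 24. Kira eliminated.
Round 4: Wendy 19, Hiro 40, Uma 24. Wendy eliminated.
Round 5: Hiro 51, Uma 32. Hiro has a majority (≥42).

Hiro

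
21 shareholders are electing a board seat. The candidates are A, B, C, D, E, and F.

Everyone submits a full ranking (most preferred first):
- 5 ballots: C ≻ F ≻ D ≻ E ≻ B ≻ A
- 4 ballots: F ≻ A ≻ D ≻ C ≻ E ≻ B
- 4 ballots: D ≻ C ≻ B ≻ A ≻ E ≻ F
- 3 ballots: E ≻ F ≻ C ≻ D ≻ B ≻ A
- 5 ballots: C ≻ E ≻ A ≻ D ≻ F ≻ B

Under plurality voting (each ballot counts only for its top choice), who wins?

C

First-place votes: A 0, B 0, C 10, D 4, E 3, F 4.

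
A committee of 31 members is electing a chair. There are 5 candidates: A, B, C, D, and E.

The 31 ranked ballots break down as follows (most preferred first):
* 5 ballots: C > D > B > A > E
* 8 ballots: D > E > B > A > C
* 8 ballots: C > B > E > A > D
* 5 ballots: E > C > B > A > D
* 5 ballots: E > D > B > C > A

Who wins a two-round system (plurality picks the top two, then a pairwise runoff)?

E

Round 1 first-place votes: A 0, B 0, C 13, D 8, E 10. C and E advance.
Runoff: C is ranked above E on 13 ballots, E above C on 18.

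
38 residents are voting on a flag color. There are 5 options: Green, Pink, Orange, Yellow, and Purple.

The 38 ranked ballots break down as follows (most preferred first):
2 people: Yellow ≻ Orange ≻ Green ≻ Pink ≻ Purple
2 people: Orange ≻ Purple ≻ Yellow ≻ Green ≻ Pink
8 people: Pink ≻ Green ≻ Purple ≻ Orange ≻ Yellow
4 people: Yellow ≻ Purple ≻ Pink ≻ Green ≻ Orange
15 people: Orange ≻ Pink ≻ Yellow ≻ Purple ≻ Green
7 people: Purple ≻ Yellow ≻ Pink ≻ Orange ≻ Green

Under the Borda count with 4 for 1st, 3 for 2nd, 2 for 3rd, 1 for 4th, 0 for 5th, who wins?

Green: 2×2 + 2×1 + 8×3 + 4×1 + 15×0 + 7×0 = 34
Pink: 2×1 + 2×0 + 8×4 + 4×2 + 15×3 + 7×2 = 101
Orange: 2×3 + 2×4 + 8×1 + 4×0 + 15×4 + 7×1 = 89
Yellow: 2×4 + 2×2 + 8×0 + 4×4 + 15×2 + 7×3 = 79
Purple: 2×0 + 2×3 + 8×2 + 4×3 + 15×1 + 7×4 = 77

Pink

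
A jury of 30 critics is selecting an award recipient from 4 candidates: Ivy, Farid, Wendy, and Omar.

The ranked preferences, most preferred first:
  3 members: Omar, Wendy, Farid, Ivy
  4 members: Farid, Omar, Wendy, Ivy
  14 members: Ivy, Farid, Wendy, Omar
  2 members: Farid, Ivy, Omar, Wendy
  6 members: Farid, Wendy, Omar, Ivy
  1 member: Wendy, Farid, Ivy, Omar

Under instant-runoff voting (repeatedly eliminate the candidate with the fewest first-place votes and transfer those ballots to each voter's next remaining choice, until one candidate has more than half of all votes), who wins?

Farid

Round 1: Ivy 14, Farid 12, Wendy 1, Omar 3. Wendy eliminated.
Round 2: Ivy 14, Farid 13, Omar 3. Omar eliminated.
Round 3: Ivy 14, Farid 16. Farid has a majority (≥16).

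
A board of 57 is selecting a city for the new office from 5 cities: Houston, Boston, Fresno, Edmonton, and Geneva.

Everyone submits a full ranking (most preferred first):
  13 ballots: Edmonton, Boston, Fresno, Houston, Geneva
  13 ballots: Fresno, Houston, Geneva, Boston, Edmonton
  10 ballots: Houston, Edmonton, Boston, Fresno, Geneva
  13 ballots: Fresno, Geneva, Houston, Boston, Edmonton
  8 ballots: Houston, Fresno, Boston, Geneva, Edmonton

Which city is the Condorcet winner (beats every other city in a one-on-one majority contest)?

Fresno vs Houston: 39–18
Fresno vs Boston: 34–23
Fresno vs Edmonton: 34–23
Fresno vs Geneva: 57–0
Fresno beats every other city.

Fresno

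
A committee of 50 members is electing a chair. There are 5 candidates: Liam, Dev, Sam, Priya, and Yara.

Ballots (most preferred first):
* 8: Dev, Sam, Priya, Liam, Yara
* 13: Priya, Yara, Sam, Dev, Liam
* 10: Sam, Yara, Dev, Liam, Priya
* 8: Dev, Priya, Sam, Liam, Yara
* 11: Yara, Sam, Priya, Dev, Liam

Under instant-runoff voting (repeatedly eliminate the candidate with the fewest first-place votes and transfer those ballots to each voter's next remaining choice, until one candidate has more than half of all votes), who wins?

Round 1: Liam 0, Dev 16, Sam 10, Priya 13, Yara 11. Liam eliminated.
Round 2: Dev 16, Sam 10, Priya 13, Yara 11. Sam eliminated.
Round 3: Dev 16, Priya 13, Yara 21. Priya eliminated.
Round 4: Dev 16, Yara 34. Yara has a majority (≥26).

Yara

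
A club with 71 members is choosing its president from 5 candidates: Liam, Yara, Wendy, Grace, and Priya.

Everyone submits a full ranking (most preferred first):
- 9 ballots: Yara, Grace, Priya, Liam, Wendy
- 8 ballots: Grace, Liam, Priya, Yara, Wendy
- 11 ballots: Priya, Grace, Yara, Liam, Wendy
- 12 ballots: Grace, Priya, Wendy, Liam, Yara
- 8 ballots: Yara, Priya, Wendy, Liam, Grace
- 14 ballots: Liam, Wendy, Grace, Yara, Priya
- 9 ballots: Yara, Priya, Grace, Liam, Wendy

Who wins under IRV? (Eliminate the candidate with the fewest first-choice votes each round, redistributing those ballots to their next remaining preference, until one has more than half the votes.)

Round 1: Liam 14, Yara 26, Wendy 0, Grace 20, Priya 11. Wendy eliminated.
Round 2: Liam 14, Yara 26, Grace 20, Priya 11. Priya eliminated.
Round 3: Liam 14, Yara 26, Grace 31. Liam eliminated.
Round 4: Yara 26, Grace 45. Grace has a majority (≥36).

Grace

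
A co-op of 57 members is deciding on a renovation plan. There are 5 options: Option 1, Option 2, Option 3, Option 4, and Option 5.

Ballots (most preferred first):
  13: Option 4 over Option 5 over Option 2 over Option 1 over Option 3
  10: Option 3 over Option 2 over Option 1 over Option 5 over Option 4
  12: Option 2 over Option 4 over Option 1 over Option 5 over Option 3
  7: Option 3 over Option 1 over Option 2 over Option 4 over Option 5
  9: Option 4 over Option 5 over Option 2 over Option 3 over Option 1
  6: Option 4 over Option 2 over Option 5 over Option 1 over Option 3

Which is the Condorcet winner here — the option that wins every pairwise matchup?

Option 2 vs Option 1: 50–7
Option 2 vs Option 3: 40–17
Option 2 vs Option 4: 29–28
Option 2 vs Option 5: 35–22
Option 2 beats every other option.

Option 2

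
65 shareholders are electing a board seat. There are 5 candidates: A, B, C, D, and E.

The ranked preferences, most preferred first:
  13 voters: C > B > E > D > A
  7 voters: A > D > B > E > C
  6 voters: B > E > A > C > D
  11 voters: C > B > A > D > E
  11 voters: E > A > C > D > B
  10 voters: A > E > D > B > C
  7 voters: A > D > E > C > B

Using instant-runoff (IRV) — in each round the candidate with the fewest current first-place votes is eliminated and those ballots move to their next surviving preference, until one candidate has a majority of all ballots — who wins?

Round 1: A 24, B 6, C 24, D 0, E 11. D eliminated.
Round 2: A 24, B 6, C 24, E 11. B eliminated.
Round 3: A 24, C 24, E 17. E eliminated.
Round 4: A 41, C 24. A has a majority (≥33).

A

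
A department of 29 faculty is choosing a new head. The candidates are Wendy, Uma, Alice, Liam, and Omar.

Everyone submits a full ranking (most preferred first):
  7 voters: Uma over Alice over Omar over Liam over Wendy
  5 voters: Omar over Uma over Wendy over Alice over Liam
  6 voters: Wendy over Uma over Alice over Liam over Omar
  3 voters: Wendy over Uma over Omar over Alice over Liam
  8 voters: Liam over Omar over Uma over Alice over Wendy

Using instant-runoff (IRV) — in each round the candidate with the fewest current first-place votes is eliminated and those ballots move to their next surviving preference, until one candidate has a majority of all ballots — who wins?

Round 1: Wendy 9, Uma 7, Alice 0, Liam 8, Omar 5. Alice eliminated.
Round 2: Wendy 9, Uma 7, Liam 8, Omar 5. Omar eliminated.
Round 3: Wendy 9, Uma 12, Liam 8. Liam eliminated.
Round 4: Wendy 9, Uma 20. Uma has a majority (≥15).

Uma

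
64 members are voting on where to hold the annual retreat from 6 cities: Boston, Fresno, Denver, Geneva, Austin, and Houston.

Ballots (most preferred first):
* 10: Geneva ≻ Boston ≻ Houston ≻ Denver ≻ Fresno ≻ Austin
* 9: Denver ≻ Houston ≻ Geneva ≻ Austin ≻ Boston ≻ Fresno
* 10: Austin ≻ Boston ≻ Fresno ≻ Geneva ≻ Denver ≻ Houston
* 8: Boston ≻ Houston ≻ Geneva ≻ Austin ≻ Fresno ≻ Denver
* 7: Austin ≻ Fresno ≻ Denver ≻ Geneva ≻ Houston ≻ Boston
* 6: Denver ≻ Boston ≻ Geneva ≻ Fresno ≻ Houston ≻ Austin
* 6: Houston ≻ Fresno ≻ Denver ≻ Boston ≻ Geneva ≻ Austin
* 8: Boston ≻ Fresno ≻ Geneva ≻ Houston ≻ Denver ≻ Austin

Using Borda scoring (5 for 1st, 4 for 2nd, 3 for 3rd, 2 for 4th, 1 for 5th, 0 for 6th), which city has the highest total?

Boston

Boston: 10×4 + 9×1 + 10×4 + 8×5 + 7×0 + 6×4 + 6×2 + 8×5 = 205
Fresno: 10×1 + 9×0 + 10×3 + 8×1 + 7×4 + 6×2 + 6×4 + 8×4 = 144
Denver: 10×2 + 9×5 + 10×1 + 8×0 + 7×3 + 6×5 + 6×3 + 8×1 = 152
Geneva: 10×5 + 9×3 + 10×2 + 8×3 + 7×2 + 6×3 + 6×1 + 8×3 = 183
Austin: 10×0 + 9×2 + 10×5 + 8×2 + 7×5 + 6×0 + 6×0 + 8×0 = 119
Houston: 10×3 + 9×4 + 10×0 + 8×4 + 7×1 + 6×1 + 6×5 + 8×2 = 157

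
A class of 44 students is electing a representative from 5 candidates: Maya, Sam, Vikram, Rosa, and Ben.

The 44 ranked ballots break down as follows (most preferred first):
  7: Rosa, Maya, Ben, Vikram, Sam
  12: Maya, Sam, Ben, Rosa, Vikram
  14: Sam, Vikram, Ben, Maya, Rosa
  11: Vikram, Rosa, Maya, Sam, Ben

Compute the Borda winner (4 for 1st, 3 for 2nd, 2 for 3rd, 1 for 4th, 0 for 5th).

Maya: 7×3 + 12×4 + 14×1 + 11×2 = 105
Sam: 7×0 + 12×3 + 14×4 + 11×1 = 103
Vikram: 7×1 + 12×0 + 14×3 + 11×4 = 93
Rosa: 7×4 + 12×1 + 14×0 + 11×3 = 73
Ben: 7×2 + 12×2 + 14×2 + 11×0 = 66

Maya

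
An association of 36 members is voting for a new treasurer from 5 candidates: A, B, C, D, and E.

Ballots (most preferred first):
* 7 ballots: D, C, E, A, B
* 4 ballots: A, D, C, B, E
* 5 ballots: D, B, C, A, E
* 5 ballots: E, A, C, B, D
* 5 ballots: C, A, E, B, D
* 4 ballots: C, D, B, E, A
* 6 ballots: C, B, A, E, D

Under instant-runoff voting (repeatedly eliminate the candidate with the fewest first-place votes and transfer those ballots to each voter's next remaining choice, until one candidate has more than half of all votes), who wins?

C

Round 1: A 4, B 0, C 15, D 12, E 5. B eliminated.
Round 2: A 4, C 15, D 12, E 5. A eliminated.
Round 3: C 15, D 16, E 5. E eliminated.
Round 4: C 20, D 16. C has a majority (≥19).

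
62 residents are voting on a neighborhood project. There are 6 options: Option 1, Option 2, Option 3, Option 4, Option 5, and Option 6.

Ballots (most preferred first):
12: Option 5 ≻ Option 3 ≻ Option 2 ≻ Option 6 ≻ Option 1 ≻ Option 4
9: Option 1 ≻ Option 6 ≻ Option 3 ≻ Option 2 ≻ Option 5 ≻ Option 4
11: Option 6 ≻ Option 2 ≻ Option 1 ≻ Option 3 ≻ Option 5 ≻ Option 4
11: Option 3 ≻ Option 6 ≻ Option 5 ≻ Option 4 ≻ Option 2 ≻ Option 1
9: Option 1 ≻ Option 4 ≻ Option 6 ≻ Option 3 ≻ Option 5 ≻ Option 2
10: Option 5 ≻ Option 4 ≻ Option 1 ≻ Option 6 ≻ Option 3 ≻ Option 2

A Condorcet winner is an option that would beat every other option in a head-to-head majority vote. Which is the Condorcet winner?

Option 6 vs Option 1: 34–28
Option 6 vs Option 2: 50–12
Option 6 vs Option 3: 39–23
Option 6 vs Option 4: 43–19
Option 6 vs Option 5: 40–22
Option 6 beats every other option.

Option 6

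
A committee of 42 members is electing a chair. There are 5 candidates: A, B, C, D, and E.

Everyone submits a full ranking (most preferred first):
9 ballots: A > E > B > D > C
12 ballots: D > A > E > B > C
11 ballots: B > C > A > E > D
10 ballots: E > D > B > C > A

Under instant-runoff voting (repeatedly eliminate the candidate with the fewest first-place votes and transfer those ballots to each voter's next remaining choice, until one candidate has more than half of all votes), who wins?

E

Round 1: A 9, B 11, C 0, D 12, E 10. C eliminated.
Round 2: A 9, B 11, D 12, E 10. A eliminated.
Round 3: B 11, D 12, E 19. B eliminated.
Round 4: D 12, E 30. E has a majority (≥22).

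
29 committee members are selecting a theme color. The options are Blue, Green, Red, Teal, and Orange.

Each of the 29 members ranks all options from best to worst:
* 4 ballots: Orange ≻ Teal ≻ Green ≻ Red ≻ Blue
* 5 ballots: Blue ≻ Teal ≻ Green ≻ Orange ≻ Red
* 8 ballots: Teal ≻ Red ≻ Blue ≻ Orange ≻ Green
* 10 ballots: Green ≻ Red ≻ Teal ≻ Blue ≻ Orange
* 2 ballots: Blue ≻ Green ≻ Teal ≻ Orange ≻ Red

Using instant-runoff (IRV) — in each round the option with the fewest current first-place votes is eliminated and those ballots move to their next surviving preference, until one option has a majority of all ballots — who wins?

Round 1: Blue 7, Green 10, Red 0, Teal 8, Orange 4. Red eliminated.
Round 2: Blue 7, Green 10, Teal 8, Orange 4. Orange eliminated.
Round 3: Blue 7, Green 10, Teal 12. Blue eliminated.
Round 4: Green 12, Teal 17. Teal has a majority (≥15).

Teal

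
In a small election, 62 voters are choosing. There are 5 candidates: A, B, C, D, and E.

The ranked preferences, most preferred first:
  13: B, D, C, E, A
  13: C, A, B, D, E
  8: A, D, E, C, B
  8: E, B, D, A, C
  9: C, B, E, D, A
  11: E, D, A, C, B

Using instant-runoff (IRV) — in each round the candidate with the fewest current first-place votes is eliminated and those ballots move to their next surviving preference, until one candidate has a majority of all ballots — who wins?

C

Round 1: A 8, B 13, C 22, D 0, E 19. D eliminated.
Round 2: A 8, B 13, C 22, E 19. A eliminated.
Round 3: B 13, C 22, E 27. B eliminated.
Round 4: C 35, E 27. C has a majority (≥32).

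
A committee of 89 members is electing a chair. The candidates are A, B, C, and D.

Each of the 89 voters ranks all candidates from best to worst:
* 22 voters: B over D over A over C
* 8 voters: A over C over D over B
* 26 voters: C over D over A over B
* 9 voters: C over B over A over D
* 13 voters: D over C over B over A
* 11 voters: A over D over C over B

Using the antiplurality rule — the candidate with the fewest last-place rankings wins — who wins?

D

Last-place votes: A 13, B 45, C 22, D 9.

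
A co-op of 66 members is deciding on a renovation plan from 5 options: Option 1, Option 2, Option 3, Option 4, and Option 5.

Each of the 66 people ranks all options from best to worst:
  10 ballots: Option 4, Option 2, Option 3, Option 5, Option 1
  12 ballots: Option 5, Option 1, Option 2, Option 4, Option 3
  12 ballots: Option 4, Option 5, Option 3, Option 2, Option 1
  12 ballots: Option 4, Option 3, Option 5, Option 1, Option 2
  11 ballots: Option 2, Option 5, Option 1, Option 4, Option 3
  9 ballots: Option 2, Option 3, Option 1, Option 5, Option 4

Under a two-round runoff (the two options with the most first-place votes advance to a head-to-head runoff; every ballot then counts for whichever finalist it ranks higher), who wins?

Option 4

Round 1 first-place votes: Option 1 0, Option 2 20, Option 3 0, Option 4 34, Option 5 12. Option 4 and Option 2 advance.
Runoff: Option 4 is ranked above Option 2 on 34 ballots, Option 2 above Option 4 on 32.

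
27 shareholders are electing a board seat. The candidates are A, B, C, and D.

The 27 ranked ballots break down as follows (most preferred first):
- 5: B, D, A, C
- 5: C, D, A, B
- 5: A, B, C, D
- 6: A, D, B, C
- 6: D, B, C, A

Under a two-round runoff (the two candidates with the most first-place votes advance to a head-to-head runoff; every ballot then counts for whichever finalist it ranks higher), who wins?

D

Round 1 first-place votes: A 11, B 5, C 5, D 6. A and D advance.
Runoff: A is ranked above D on 11 ballots, D above A on 16.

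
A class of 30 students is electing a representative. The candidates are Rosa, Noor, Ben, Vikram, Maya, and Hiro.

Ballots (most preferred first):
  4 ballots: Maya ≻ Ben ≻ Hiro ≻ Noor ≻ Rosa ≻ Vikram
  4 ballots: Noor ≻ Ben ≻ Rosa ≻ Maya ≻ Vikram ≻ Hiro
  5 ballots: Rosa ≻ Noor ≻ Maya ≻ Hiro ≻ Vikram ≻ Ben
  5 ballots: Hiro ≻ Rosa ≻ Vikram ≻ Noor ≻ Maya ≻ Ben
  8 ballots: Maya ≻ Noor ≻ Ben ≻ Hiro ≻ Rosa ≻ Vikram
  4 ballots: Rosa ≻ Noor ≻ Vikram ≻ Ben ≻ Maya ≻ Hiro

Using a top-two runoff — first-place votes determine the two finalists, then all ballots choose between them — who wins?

Round 1 first-place votes: Rosa 9, Noor 4, Ben 0, Vikram 0, Maya 12, Hiro 5. Maya and Rosa advance.
Runoff: Maya is ranked above Rosa on 12 ballots, Rosa above Maya on 18.

Rosa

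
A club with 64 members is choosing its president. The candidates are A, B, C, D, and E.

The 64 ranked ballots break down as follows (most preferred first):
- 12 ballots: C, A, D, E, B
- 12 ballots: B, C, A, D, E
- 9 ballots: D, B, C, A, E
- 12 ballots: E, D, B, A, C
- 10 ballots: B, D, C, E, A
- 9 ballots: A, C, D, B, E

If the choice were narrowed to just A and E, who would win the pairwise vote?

A is ranked above E on 42 ballots; E above A on 22.

A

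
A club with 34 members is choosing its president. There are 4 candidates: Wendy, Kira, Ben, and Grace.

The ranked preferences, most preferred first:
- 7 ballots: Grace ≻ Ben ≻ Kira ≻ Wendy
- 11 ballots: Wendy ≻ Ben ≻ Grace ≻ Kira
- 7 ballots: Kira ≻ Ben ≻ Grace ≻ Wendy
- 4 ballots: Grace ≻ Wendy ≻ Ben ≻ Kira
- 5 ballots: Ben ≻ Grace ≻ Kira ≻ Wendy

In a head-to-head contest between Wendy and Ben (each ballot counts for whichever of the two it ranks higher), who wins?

Wendy is ranked above Ben on 15 ballots; Ben above Wendy on 19.

Ben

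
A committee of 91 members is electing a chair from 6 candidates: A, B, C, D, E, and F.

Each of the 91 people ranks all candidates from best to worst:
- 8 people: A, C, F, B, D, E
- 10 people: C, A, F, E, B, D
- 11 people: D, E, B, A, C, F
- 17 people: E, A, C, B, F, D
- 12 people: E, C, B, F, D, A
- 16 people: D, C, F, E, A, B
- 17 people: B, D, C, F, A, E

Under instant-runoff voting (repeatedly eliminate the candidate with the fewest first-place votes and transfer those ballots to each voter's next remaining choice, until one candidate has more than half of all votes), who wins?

Round 1: A 8, B 17, C 10, D 27, E 29, F 0. F eliminated.
Round 2: A 8, B 17, C 10, D 27, E 29. A eliminated.
Round 3: B 17, C 18, D 27, E 29. B eliminated.
Round 4: C 18, D 44, E 29. C eliminated.
Round 5: D 52, E 39. D has a majority (≥46).

D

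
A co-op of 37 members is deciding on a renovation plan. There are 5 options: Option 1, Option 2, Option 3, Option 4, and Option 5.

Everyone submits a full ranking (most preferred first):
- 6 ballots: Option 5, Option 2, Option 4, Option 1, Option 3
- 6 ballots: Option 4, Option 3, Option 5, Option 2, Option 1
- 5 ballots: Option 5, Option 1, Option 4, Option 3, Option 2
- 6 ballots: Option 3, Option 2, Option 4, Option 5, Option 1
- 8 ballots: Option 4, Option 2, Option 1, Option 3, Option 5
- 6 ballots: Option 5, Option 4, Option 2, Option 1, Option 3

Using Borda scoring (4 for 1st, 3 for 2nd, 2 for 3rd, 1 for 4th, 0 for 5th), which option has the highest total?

Option 4

Option 1: 6×1 + 6×0 + 5×3 + 6×0 + 8×2 + 6×1 = 43
Option 2: 6×3 + 6×1 + 5×0 + 6×3 + 8×3 + 6×2 = 78
Option 3: 6×0 + 6×3 + 5×1 + 6×4 + 8×1 + 6×0 = 55
Option 4: 6×2 + 6×4 + 5×2 + 6×2 + 8×4 + 6×3 = 108
Option 5: 6×4 + 6×2 + 5×4 + 6×1 + 8×0 + 6×4 = 86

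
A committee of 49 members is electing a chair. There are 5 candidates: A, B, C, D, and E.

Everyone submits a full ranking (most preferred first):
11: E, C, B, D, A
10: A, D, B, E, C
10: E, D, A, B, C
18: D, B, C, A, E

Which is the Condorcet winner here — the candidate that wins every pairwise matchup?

D vs A: 39–10
D vs B: 38–11
D vs C: 38–11
D vs E: 28–21
D beats every other candidate.

D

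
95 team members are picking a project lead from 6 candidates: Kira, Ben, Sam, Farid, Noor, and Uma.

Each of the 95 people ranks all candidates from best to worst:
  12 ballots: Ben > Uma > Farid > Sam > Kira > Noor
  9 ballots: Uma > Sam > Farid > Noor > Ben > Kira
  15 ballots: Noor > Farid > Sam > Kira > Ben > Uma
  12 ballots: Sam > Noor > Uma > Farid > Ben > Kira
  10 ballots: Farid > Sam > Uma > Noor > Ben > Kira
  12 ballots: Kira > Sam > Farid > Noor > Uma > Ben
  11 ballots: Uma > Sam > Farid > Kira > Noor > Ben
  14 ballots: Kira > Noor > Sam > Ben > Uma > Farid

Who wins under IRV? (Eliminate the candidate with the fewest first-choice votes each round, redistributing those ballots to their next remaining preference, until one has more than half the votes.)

Sam

Round 1: Kira 26, Ben 12, Sam 12, Farid 10, Noor 15, Uma 20. Farid eliminated.
Round 2: Kira 26, Ben 12, Sam 22, Noor 15, Uma 20. Ben eliminated.
Round 3: Kira 26, Sam 22, Noor 15, Uma 32. Noor eliminated.
Round 4: Kira 26, Sam 37, Uma 32. Kira eliminated.
Round 5: Sam 63, Uma 32. Sam has a majority (≥48).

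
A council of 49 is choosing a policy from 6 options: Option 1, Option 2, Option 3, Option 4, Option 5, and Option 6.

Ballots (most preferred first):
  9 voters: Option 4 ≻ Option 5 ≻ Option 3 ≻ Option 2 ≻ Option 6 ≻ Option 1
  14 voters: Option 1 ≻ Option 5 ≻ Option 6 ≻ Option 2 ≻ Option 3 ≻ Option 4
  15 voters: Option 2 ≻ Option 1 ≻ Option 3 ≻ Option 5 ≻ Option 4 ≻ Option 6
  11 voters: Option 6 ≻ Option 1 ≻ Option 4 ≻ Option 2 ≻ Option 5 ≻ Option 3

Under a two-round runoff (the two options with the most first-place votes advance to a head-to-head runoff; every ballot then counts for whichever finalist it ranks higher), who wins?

Option 1

Round 1 first-place votes: Option 1 14, Option 2 15, Option 3 0, Option 4 9, Option 5 0, Option 6 11. Option 2 and Option 1 advance.
Runoff: Option 2 is ranked above Option 1 on 24 ballots, Option 1 above Option 2 on 25.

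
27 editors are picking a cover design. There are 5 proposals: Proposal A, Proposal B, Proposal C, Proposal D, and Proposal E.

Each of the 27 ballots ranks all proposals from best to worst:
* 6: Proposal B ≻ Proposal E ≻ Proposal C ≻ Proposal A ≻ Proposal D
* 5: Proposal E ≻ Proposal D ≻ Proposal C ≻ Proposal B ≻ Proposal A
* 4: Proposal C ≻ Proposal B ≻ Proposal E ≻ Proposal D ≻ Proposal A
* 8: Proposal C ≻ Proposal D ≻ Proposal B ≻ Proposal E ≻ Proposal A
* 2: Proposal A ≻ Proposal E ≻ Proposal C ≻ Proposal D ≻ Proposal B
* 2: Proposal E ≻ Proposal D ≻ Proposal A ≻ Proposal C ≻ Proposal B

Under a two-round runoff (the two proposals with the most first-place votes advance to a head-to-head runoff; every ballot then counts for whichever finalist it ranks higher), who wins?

Round 1 first-place votes: Proposal A 2, Proposal B 6, Proposal C 12, Proposal D 0, Proposal E 7. Proposal C and Proposal E advance.
Runoff: Proposal C is ranked above Proposal E on 12 ballots, Proposal E above Proposal C on 15.

Proposal E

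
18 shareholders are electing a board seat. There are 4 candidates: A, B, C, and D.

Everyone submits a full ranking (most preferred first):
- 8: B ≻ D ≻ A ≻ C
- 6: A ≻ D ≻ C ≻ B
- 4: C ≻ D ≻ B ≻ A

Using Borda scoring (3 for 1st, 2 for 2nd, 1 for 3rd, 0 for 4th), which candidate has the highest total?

A: 8×1 + 6×3 + 4×0 = 26
B: 8×3 + 6×0 + 4×1 = 28
C: 8×0 + 6×1 + 4×3 = 18
D: 8×2 + 6×2 + 4×2 = 36

D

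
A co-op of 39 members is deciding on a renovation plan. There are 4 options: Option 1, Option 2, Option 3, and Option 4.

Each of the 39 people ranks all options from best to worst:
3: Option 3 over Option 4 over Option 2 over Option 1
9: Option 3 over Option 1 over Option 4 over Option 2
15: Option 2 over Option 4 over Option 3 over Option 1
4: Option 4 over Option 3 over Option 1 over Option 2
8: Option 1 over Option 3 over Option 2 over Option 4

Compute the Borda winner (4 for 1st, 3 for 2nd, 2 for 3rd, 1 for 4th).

Option 1: 3×1 + 9×3 + 15×1 + 4×2 + 8×4 = 85
Option 2: 3×2 + 9×1 + 15×4 + 4×1 + 8×2 = 95
Option 3: 3×4 + 9×4 + 15×2 + 4×3 + 8×3 = 114
Option 4: 3×3 + 9×2 + 15×3 + 4×4 + 8×1 = 96

Option 3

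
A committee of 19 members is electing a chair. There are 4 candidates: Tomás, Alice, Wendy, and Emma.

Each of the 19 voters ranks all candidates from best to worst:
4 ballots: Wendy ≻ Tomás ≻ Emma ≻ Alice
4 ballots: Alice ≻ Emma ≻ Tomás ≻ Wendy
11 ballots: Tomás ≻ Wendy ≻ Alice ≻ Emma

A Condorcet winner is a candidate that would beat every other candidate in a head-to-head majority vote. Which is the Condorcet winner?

Tomás

Tomás vs Alice: 15–4
Tomás vs Wendy: 15–4
Tomás vs Emma: 15–4
Tomás beats every other candidate.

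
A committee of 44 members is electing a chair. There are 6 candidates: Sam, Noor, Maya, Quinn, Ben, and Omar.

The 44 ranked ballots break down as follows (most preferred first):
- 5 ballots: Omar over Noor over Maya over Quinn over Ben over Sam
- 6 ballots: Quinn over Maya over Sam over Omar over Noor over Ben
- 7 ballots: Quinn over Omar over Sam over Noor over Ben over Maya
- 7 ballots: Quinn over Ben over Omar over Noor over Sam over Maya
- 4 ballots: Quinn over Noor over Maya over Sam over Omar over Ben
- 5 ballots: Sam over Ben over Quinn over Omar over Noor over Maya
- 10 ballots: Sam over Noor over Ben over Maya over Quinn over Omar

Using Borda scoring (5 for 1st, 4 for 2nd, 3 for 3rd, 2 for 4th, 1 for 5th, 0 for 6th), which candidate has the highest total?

Quinn

Sam: 5×0 + 6×3 + 7×3 + 7×1 + 4×2 + 5×5 + 10×5 = 129
Noor: 5×4 + 6×1 + 7×2 + 7×2 + 4×4 + 5×1 + 10×4 = 115
Maya: 5×3 + 6×4 + 7×0 + 7×0 + 4×3 + 5×0 + 10×2 = 71
Quinn: 5×2 + 6×5 + 7×5 + 7×5 + 4×5 + 5×3 + 10×1 = 155
Ben: 5×1 + 6×0 + 7×1 + 7×4 + 4×0 + 5×4 + 10×3 = 90
Omar: 5×5 + 6×2 + 7×4 + 7×3 + 4×1 + 5×2 + 10×0 = 100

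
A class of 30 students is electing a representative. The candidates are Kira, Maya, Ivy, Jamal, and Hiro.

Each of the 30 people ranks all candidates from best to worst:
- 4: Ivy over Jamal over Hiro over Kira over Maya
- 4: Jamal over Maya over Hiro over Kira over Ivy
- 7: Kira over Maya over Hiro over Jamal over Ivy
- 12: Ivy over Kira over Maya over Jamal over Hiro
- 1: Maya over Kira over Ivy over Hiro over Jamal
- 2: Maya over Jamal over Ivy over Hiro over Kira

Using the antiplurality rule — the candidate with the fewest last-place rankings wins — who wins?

Last-place votes: Kira 2, Maya 4, Ivy 11, Jamal 1, Hiro 12.

Jamal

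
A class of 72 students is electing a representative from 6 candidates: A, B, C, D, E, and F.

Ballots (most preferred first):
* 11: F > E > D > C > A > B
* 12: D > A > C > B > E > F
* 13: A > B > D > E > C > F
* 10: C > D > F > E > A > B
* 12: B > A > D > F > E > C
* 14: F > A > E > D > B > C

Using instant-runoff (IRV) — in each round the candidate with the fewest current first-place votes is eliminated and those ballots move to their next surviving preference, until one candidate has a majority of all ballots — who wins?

Round 1: A 13, B 12, C 10, D 12, E 0, F 25. E eliminated.
Round 2: A 13, B 12, C 10, D 12, F 25. C eliminated.
Round 3: A 13, B 12, D 22, F 25. B eliminated.
Round 4: A 25, D 22, F 25. D eliminated.
Round 5: A 37, F 35. A has a majority (≥37).

A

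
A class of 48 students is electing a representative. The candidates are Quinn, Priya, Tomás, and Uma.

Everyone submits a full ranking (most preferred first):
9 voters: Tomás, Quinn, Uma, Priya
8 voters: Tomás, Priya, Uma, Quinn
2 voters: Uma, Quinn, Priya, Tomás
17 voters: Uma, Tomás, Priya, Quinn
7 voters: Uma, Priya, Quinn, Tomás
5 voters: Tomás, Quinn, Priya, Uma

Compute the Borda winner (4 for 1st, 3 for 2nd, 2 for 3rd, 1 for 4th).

Tomás

Quinn: 9×3 + 8×1 + 2×3 + 17×1 + 7×2 + 5×3 = 87
Priya: 9×1 + 8×3 + 2×2 + 17×2 + 7×3 + 5×2 = 102
Tomás: 9×4 + 8×4 + 2×1 + 17×3 + 7×1 + 5×4 = 148
Uma: 9×2 + 8×2 + 2×4 + 17×4 + 7×4 + 5×1 = 143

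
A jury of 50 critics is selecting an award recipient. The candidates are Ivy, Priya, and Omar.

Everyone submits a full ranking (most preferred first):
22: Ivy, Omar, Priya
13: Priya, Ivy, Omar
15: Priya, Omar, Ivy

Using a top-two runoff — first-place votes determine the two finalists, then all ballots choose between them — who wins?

Priya

Round 1 first-place votes: Ivy 22, Priya 28, Omar 0. Priya and Ivy advance.
Runoff: Priya is ranked above Ivy on 28 ballots, Ivy above Priya on 22.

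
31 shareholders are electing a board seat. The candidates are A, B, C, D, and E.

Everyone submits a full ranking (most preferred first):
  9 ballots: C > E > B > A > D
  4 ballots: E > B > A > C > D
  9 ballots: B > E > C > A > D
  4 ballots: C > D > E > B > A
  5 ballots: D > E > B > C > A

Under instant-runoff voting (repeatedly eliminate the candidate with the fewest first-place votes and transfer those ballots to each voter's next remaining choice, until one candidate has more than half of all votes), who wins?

Round 1: A 0, B 9, C 13, D 5, E 4. A eliminated.
Round 2: B 9, C 13, D 5, E 4. E eliminated.
Round 3: B 13, C 13, D 5. D eliminated.
Round 4: B 18, C 13. B has a majority (≥16).

B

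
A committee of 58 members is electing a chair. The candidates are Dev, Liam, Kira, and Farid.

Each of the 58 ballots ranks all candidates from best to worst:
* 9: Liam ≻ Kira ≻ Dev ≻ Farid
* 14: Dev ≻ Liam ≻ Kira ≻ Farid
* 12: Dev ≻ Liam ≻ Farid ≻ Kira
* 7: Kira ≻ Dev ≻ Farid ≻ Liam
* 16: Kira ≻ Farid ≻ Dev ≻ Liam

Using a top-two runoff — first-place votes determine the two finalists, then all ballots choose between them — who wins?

Round 1 first-place votes: Dev 26, Liam 9, Kira 23, Farid 0. Dev and Kira advance.
Runoff: Dev is ranked above Kira on 26 ballots, Kira above Dev on 32.

Kira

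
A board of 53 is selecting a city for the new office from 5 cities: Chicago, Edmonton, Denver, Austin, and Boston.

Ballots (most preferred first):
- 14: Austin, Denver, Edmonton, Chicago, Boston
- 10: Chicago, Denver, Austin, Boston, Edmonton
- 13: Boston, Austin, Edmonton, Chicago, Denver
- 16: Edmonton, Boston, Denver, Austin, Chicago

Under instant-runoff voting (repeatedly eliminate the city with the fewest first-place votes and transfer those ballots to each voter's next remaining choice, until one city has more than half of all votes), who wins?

Austin

Round 1: Chicago 10, Edmonton 16, Denver 0, Austin 14, Boston 13. Denver eliminated.
Round 2: Chicago 10, Edmonton 16, Austin 14, Boston 13. Chicago eliminated.
Round 3: Edmonton 16, Austin 24, Boston 13. Boston eliminated.
Round 4: Edmonton 16, Austin 37. Austin has a majority (≥27).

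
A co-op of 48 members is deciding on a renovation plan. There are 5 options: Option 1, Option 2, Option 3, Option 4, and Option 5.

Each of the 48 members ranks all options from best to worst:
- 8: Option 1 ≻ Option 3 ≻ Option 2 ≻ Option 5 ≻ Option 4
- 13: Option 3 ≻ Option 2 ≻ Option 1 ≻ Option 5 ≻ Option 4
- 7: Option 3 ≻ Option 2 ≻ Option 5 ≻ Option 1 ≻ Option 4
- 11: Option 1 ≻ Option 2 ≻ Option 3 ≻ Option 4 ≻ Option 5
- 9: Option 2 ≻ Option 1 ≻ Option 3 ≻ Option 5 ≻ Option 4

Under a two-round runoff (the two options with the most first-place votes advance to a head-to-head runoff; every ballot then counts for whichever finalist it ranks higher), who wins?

Option 1

Round 1 first-place votes: Option 1 19, Option 2 9, Option 3 20, Option 4 0, Option 5 0. Option 3 and Option 1 advance.
Runoff: Option 3 is ranked above Option 1 on 20 ballots, Option 1 above Option 3 on 28.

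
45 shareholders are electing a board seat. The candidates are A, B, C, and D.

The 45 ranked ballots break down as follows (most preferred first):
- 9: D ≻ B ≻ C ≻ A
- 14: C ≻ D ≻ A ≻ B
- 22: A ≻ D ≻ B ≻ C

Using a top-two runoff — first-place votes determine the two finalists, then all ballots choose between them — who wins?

Round 1 first-place votes: A 22, B 0, C 14, D 9. A and C advance.
Runoff: A is ranked above C on 22 ballots, C above A on 23.

C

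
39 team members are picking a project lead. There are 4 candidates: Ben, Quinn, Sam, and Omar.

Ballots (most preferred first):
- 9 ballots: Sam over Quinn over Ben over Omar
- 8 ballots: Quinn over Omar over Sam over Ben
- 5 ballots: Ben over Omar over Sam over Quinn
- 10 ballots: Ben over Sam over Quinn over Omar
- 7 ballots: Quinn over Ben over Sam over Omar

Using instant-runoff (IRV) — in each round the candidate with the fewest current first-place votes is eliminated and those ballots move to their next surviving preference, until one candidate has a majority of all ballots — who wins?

Round 1: Ben 15, Quinn 15, Sam 9, Omar 0. Omar eliminated.
Round 2: Ben 15, Quinn 15, Sam 9. Sam eliminated.
Round 3: Ben 15, Quinn 24. Quinn has a majority (≥20).

Quinn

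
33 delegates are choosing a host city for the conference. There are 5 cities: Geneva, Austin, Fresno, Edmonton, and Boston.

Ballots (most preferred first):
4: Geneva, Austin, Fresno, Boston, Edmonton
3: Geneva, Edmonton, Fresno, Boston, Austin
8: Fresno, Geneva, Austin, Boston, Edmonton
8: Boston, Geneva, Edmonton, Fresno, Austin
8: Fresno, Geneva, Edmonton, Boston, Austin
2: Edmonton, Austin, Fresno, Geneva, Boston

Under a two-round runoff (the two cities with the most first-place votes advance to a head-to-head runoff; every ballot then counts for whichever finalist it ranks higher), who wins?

Round 1 first-place votes: Geneva 7, Austin 0, Fresno 16, Edmonton 2, Boston 8. Fresno and Boston advance.
Runoff: Fresno is ranked above Boston on 25 ballots, Boston above Fresno on 8.

Fresno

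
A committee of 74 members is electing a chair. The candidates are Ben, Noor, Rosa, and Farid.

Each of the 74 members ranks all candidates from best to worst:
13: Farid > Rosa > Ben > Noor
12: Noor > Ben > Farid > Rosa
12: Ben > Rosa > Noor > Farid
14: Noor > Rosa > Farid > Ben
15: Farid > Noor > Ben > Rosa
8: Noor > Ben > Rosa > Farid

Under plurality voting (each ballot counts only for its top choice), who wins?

First-place votes: Ben 12, Noor 34, Rosa 0, Farid 28.

Noor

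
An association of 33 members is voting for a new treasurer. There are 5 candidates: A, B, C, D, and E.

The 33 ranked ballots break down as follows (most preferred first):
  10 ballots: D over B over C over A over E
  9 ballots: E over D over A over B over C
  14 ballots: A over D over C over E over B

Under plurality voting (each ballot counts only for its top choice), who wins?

First-place votes: A 14, B 0, C 0, D 10, E 9.

A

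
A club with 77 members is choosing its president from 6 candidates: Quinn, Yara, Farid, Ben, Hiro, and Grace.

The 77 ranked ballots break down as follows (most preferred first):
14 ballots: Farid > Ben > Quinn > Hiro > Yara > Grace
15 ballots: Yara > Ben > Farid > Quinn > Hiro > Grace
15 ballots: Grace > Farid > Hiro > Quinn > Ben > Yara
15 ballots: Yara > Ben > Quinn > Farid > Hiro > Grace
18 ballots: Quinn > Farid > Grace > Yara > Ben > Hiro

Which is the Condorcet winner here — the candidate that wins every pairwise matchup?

Farid vs Quinn: 44–33
Farid vs Yara: 47–30
Farid vs Ben: 47–30
Farid vs Hiro: 77–0
Farid vs Grace: 62–15
Farid beats every other candidate.

Farid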